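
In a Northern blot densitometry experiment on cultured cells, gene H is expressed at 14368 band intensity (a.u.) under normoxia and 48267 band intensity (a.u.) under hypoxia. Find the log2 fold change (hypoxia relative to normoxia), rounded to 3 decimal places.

1.748

Fold change = 48267 / 14368 = 3.3593
log2(3.3593) = 1.7482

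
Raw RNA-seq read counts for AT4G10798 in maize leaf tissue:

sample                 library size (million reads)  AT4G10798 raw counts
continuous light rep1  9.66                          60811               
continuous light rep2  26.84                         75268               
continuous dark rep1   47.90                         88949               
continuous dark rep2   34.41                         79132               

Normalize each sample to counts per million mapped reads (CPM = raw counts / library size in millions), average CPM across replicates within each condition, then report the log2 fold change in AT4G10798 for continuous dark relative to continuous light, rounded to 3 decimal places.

-1.130

CPM(continuous light rep1) = 60811 / 9.66 = 6295.1346
CPM(continuous light rep2) = 75268 / 26.84 = 2804.3219
CPM(continuous dark rep1) = 88949 / 47.90 = 1856.9729
CPM(continuous dark rep2) = 79132 / 34.41 = 2299.6803
mean CPM(continuous light) = 4549.7282; mean CPM(continuous dark) = 2078.3266
Fold change = 2078.3266 / 4549.7282 = 0.45680
log2(0.45680) = -1.1304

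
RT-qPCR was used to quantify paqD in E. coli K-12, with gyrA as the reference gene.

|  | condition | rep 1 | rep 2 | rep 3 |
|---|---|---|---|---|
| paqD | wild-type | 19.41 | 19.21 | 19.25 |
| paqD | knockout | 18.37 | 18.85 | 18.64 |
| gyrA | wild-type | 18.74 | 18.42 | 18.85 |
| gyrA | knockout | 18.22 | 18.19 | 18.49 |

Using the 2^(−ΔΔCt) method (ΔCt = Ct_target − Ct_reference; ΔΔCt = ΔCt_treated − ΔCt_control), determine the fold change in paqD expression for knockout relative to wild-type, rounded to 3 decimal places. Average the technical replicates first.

1.231

Mean Ct: paqD wild-type 19.290; paqD knockout 18.620; gyrA wild-type 18.670; gyrA knockout 18.300
ΔCt(wild-type) = 19.290 − 18.670 = 0.620
ΔCt(knockout) = 18.620 − 18.300 = 0.320
ΔΔCt = 0.320 − 0.620 = -0.300
Fold change = 2^(−(-0.300)) = 2^0.300 = 1.2311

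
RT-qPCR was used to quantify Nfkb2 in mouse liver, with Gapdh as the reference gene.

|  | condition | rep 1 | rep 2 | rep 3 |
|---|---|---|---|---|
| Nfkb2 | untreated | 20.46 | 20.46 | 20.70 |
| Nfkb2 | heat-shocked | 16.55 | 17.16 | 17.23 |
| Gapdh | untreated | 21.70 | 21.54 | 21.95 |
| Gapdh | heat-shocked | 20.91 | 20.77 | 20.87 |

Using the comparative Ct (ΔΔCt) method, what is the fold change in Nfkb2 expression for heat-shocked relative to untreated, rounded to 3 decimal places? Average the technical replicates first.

Mean Ct: Nfkb2 untreated 20.540; Nfkb2 heat-shocked 16.980; Gapdh untreated 21.730; Gapdh heat-shocked 20.850
ΔCt(untreated) = 20.540 − 21.730 = -1.190
ΔCt(heat-shocked) = 16.980 − 20.850 = -3.870
ΔΔCt = -3.870 − (-1.190) = -2.680
Fold change = 2^(−(-2.680)) = 2^2.680 = 6.4086

6.409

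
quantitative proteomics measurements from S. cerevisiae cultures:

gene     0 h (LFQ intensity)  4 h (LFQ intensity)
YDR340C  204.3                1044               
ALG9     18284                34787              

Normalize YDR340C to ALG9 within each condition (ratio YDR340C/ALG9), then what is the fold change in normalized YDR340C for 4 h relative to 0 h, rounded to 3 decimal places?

2.686

YDR340C/ALG9 (0 h) = 204.3 / 18284 = 0.011174
YDR340C/ALG9 (4 h) = 1044 / 34787 = 0.030011
Fold change = 0.030011 / 0.011174 = 2.6859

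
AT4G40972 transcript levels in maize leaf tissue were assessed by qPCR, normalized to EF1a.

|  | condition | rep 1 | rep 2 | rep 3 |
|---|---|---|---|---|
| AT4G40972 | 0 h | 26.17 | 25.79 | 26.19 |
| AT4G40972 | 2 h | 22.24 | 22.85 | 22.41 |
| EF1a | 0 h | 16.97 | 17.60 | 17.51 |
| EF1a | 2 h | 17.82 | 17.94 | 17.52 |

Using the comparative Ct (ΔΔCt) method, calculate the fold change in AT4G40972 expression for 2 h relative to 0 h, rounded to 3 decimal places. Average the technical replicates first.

Mean Ct: AT4G40972 0 h 26.050; AT4G40972 2 h 22.500; EF1a 0 h 17.360; EF1a 2 h 17.760
ΔCt(0 h) = 26.050 − 17.360 = 8.690
ΔCt(2 h) = 22.500 − 17.760 = 4.740
ΔΔCt = 4.740 − 8.690 = -3.950
Fold change = 2^(−(-3.950)) = 2^3.950 = 15.4550

15.455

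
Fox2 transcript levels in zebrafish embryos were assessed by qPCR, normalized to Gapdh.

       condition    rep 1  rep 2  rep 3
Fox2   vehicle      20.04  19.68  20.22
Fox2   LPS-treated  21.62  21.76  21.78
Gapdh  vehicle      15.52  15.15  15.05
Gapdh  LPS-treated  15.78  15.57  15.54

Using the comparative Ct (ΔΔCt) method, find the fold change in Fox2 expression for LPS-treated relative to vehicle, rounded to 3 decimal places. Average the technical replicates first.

Mean Ct: Fox2 vehicle 19.980; Fox2 LPS-treated 21.720; Gapdh vehicle 15.240; Gapdh LPS-treated 15.630
ΔCt(vehicle) = 19.980 − 15.240 = 4.740
ΔCt(LPS-treated) = 21.720 − 15.630 = 6.090
ΔΔCt = 6.090 − 4.740 = 1.350
Fold change = 2^(−1.350) = 0.3923

0.392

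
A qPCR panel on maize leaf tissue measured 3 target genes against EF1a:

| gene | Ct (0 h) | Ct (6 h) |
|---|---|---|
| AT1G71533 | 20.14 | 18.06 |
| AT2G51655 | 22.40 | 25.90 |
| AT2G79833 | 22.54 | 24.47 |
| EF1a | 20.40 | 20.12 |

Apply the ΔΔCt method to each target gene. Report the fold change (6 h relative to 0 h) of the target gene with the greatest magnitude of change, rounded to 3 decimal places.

0.073

AT1G71533: ΔΔCt = (18.06−20.12) − (20.14−20.40) = -2.06 − (-0.26) = -1.80; fold change = 2^1.80 = 3.482
AT2G51655: ΔΔCt = (25.90−20.12) − (22.40−20.40) = 5.78 − 2.00 = 3.78; fold change = 2^-3.78 = 0.073
AT2G79833: ΔΔCt = (24.47−20.12) − (22.54−20.40) = 4.35 − 2.14 = 2.21; fold change = 2^-2.21 = 0.216
AT2G51655 has the largest |ΔΔCt| = 3.78.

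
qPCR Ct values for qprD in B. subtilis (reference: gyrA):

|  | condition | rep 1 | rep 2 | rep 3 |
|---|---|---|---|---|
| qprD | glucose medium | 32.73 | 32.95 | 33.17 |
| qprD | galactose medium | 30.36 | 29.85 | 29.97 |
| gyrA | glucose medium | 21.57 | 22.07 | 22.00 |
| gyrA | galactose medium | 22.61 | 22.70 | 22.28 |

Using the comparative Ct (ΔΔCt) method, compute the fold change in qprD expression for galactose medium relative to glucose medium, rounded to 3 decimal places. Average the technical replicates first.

11.632

Mean Ct: qprD glucose medium 32.950; qprD galactose medium 30.060; gyrA glucose medium 21.880; gyrA galactose medium 22.530
ΔCt(glucose medium) = 32.950 − 21.880 = 11.070
ΔCt(galactose medium) = 30.060 − 22.530 = 7.530
ΔΔCt = 7.530 − 11.070 = -3.540
Fold change = 2^(−(-3.540)) = 2^3.540 = 11.6318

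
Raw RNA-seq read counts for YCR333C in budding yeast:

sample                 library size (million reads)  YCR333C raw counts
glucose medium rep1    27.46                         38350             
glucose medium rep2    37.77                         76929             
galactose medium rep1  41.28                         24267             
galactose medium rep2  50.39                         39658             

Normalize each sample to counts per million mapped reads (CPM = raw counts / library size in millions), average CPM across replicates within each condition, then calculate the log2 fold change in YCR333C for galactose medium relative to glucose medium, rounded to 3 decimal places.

-1.320

CPM(glucose medium rep1) = 38350 / 27.46 = 1396.5768
CPM(glucose medium rep2) = 76929 / 37.77 = 2036.7752
CPM(galactose medium rep1) = 24267 / 41.28 = 587.8634
CPM(galactose medium rep2) = 39658 / 50.39 = 787.0212
mean CPM(glucose medium) = 1716.6760; mean CPM(galactose medium) = 687.4423
Fold change = 687.4423 / 1716.6760 = 0.40045
log2(0.40045) = -1.3203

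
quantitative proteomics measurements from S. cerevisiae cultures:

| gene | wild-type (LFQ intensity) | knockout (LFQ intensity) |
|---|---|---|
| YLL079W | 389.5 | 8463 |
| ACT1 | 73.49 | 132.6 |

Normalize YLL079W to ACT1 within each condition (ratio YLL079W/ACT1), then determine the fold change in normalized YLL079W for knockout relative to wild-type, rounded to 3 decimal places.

YLL079W/ACT1 (wild-type) = 389.5 / 73.49 = 5.3
YLL079W/ACT1 (knockout) = 8463 / 132.6 = 63.824
Fold change = 63.824 / 5.3 = 12.0421

12.042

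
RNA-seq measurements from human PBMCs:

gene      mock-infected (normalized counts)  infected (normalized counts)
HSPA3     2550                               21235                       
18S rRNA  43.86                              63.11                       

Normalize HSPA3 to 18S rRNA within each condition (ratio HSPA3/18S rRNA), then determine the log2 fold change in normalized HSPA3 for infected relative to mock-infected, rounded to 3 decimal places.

2.533

HSPA3/18S rRNA (mock-infected) = 2550 / 43.86 = 58.14
HSPA3/18S rRNA (infected) = 21235 / 63.11 = 336.48
Fold change = 336.48 / 58.14 = 5.7874
log2(5.7874) = 2.5329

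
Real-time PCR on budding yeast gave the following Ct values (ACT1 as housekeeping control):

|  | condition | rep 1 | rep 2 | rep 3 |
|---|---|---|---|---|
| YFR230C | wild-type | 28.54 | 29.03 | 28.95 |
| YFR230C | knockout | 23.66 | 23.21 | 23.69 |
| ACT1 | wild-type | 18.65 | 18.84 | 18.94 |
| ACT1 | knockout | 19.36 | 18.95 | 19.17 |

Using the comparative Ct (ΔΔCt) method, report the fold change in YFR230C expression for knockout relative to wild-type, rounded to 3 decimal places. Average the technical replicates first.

Mean Ct: YFR230C wild-type 28.840; YFR230C knockout 23.520; ACT1 wild-type 18.810; ACT1 knockout 19.160
ΔCt(wild-type) = 28.840 − 18.810 = 10.030
ΔCt(knockout) = 23.520 − 19.160 = 4.360
ΔΔCt = 4.360 − 10.030 = -5.670
Fold change = 2^(−(-5.670)) = 2^5.670 = 50.9143

50.914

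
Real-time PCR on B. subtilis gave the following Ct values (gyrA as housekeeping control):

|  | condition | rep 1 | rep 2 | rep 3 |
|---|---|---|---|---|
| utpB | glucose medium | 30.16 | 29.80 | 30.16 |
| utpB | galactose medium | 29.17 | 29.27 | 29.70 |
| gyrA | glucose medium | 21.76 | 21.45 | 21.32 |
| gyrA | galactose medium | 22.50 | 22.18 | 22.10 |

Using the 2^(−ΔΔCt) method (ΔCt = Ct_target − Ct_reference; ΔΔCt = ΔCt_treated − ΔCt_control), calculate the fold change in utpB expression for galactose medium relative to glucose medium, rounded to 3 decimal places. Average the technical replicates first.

2.657

Mean Ct: utpB glucose medium 30.040; utpB galactose medium 29.380; gyrA glucose medium 21.510; gyrA galactose medium 22.260
ΔCt(glucose medium) = 30.040 − 21.510 = 8.530
ΔCt(galactose medium) = 29.380 − 22.260 = 7.120
ΔΔCt = 7.120 − 8.530 = -1.410
Fold change = 2^(−(-1.410)) = 2^1.410 = 2.6574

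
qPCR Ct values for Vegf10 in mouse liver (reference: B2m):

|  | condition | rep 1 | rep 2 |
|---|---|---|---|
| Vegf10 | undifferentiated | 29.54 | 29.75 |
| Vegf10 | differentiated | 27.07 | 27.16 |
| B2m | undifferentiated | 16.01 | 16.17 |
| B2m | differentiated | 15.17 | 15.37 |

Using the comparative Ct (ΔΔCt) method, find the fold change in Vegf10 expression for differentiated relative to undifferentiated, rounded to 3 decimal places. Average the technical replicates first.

3.272

Mean Ct: Vegf10 undifferentiated 29.645; Vegf10 differentiated 27.115; B2m undifferentiated 16.090; B2m differentiated 15.270
ΔCt(undifferentiated) = 29.645 − 16.090 = 13.555
ΔCt(differentiated) = 27.115 − 15.270 = 11.845
ΔΔCt = 11.845 − 13.555 = -1.710
Fold change = 2^(−(-1.710)) = 2^1.710 = 3.2716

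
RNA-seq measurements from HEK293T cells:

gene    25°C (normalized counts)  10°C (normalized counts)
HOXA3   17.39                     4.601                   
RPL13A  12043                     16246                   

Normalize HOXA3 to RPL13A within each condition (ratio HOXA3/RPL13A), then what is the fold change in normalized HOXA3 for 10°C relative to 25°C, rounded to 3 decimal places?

0.196

HOXA3/RPL13A (25°C) = 17.39 / 12043 = 0.001444
HOXA3/RPL13A (10°C) = 4.601 / 16246 = 0.00028321
Fold change = 0.00028321 / 0.001444 = 0.1961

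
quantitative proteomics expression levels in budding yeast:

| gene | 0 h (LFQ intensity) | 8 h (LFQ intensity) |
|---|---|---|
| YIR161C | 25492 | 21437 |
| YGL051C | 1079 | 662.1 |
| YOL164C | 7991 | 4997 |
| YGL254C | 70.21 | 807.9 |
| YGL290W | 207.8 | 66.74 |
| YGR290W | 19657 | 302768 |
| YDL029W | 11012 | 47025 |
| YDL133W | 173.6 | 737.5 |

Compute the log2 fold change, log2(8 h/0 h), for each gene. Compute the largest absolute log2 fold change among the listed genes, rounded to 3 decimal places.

log2(21437/25492) = -0.250  (YIR161C)
log2(662.1/1079) = -0.705  (YGL051C)
log2(4997/7991) = -0.677  (YOL164C)
log2(807.9/70.21) = 3.524  (YGL254C)
log2(66.74/207.8) = -1.639  (YGL290W)
log2(302768/19657) = 3.945  (YGR290W)
log2(47025/11012) = 2.094  (YDL029W)
log2(737.5/173.6) = 2.087  (YDL133W)
The largest magnitude belongs to YGR290W.

3.945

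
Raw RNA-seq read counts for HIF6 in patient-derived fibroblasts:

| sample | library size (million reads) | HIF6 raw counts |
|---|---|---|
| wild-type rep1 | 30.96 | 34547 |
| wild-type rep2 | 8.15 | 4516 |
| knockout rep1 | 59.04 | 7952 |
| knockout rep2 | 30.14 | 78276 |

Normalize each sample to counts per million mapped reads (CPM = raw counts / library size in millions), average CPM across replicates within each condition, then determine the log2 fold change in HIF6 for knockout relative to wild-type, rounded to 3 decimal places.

0.710

CPM(wild-type rep1) = 34547 / 30.96 = 1115.8592
CPM(wild-type rep2) = 4516 / 8.15 = 554.1104
CPM(knockout rep1) = 7952 / 59.04 = 134.6883
CPM(knockout rep2) = 78276 / 30.14 = 2597.0803
mean CPM(wild-type) = 834.9848; mean CPM(knockout) = 1365.8843
Fold change = 1365.8843 / 834.9848 = 1.63582
log2(1.63582) = 0.7100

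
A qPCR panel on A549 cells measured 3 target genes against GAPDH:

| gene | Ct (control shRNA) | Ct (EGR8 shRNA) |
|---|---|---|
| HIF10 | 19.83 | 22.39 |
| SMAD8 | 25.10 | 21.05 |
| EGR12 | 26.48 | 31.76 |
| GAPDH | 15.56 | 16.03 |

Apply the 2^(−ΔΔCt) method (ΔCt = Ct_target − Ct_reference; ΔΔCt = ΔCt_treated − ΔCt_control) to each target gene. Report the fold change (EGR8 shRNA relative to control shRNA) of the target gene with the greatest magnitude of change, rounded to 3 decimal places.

HIF10: ΔΔCt = (22.39−16.03) − (19.83−15.56) = 6.36 − 4.27 = 2.09; fold change = 2^-2.09 = 0.235
SMAD8: ΔΔCt = (21.05−16.03) − (25.10−15.56) = 5.02 − 9.54 = -4.52; fold change = 2^4.52 = 22.943
EGR12: ΔΔCt = (31.76−16.03) − (26.48−15.56) = 15.73 − 10.92 = 4.81; fold change = 2^-4.81 = 0.036
EGR12 has the largest |ΔΔCt| = 4.81.

0.036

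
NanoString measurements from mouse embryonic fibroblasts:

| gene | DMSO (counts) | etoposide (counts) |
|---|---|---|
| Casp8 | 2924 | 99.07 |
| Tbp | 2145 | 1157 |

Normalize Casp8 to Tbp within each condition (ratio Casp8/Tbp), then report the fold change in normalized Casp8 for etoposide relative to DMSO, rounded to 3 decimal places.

0.063

Casp8/Tbp (DMSO) = 2924 / 2145 = 1.3632
Casp8/Tbp (etoposide) = 99.07 / 1157 = 0.085627
Fold change = 0.085627 / 1.3632 = 0.0628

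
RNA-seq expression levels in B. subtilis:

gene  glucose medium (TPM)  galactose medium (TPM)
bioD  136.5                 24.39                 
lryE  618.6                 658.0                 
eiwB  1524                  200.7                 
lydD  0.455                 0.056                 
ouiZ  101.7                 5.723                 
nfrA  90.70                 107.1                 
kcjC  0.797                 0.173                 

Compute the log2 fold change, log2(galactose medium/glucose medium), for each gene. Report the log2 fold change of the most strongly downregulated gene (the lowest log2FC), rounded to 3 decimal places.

log2(24.39/136.5) = -2.485  (bioD)
log2(658.0/618.6) = 0.089  (lryE)
log2(200.7/1524) = -2.925  (eiwB)
log2(0.056/0.455) = -3.022  (lydD)
log2(5.723/101.7) = -4.151  (ouiZ)
log2(107.1/90.70) = 0.240  (nfrA)
log2(0.173/0.797) = -2.204  (kcjC)
ouiZ is most strongly downregulated.

-4.151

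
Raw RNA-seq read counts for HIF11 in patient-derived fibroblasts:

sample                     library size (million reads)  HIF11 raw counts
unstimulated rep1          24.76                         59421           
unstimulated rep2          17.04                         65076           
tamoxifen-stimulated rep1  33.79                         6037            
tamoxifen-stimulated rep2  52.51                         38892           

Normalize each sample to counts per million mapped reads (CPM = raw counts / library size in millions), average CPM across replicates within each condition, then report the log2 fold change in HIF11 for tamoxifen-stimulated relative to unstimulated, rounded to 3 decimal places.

CPM(unstimulated rep1) = 59421 / 24.76 = 2399.8788
CPM(unstimulated rep2) = 65076 / 17.04 = 3819.0141
CPM(tamoxifen-stimulated rep1) = 6037 / 33.79 = 178.6623
CPM(tamoxifen-stimulated rep2) = 38892 / 52.51 = 740.6589
mean CPM(unstimulated) = 3109.4465; mean CPM(tamoxifen-stimulated) = 459.6606
Fold change = 459.6606 / 3109.4465 = 0.14783
log2(0.14783) = -2.7580

-2.758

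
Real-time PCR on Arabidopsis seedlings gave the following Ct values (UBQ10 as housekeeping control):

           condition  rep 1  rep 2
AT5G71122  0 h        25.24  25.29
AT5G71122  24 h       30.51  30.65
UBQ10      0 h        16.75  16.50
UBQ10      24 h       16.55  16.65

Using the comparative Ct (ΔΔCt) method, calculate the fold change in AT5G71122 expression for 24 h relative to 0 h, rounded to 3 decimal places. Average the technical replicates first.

0.025

Mean Ct: AT5G71122 0 h 25.265; AT5G71122 24 h 30.580; UBQ10 0 h 16.625; UBQ10 24 h 16.600
ΔCt(0 h) = 25.265 − 16.625 = 8.640
ΔCt(24 h) = 30.580 − 16.600 = 13.980
ΔΔCt = 13.980 − 8.640 = 5.340
Fold change = 2^(−5.340) = 0.0247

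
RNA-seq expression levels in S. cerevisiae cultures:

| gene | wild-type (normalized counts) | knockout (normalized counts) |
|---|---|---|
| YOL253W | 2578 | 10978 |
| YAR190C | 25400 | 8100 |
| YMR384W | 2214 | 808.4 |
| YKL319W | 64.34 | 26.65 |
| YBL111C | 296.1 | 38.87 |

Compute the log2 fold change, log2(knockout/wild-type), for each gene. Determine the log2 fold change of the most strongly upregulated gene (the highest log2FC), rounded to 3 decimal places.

2.090

log2(10978/2578) = 2.090  (YOL253W)
log2(8100/25400) = -1.649  (YAR190C)
log2(808.4/2214) = -1.454  (YMR384W)
log2(26.65/64.34) = -1.272  (YKL319W)
log2(38.87/296.1) = -2.929  (YBL111C)
YOL253W is most strongly upregulated.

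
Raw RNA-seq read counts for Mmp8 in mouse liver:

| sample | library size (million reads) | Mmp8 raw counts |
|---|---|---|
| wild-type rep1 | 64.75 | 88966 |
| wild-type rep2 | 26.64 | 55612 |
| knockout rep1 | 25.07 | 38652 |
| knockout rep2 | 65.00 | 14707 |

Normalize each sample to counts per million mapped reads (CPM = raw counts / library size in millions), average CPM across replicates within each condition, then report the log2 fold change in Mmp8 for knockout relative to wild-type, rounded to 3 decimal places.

CPM(wild-type rep1) = 88966 / 64.75 = 1373.9923
CPM(wild-type rep2) = 55612 / 26.64 = 2087.5375
CPM(knockout rep1) = 38652 / 25.07 = 1541.7631
CPM(knockout rep2) = 14707 / 65.00 = 226.2615
mean CPM(wild-type) = 1730.7649; mean CPM(knockout) = 884.0123
Fold change = 884.0123 / 1730.7649 = 0.51076
log2(0.51076) = -0.9693

-0.969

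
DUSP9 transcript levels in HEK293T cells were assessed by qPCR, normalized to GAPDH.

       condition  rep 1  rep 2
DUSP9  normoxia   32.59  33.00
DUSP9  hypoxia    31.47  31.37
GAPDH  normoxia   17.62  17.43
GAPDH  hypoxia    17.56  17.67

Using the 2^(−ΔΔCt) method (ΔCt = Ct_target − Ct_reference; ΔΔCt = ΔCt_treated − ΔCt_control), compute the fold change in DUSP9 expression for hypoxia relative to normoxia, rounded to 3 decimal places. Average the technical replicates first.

Mean Ct: DUSP9 normoxia 32.795; DUSP9 hypoxia 31.420; GAPDH normoxia 17.525; GAPDH hypoxia 17.615
ΔCt(normoxia) = 32.795 − 17.525 = 15.270
ΔCt(hypoxia) = 31.420 − 17.615 = 13.805
ΔΔCt = 13.805 − 15.270 = -1.465
Fold change = 2^(−(-1.465)) = 2^1.465 = 2.7606

2.761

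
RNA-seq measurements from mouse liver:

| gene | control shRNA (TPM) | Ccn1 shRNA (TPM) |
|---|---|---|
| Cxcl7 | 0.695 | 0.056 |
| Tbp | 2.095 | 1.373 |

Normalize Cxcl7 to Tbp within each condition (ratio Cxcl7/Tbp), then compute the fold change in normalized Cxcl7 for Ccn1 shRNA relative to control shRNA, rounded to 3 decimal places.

0.123

Cxcl7/Tbp (control shRNA) = 0.695 / 2.095 = 0.33174
Cxcl7/Tbp (Ccn1 shRNA) = 0.056 / 1.373 = 0.040787
Fold change = 0.040787 / 0.33174 = 0.1229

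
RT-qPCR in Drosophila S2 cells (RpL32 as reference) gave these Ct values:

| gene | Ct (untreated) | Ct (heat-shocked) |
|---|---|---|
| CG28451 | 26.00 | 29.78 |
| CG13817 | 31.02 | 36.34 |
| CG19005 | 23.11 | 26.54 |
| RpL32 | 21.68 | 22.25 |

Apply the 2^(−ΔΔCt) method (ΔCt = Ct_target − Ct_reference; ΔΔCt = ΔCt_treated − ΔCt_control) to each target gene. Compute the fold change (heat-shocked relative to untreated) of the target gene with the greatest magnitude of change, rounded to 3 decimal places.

CG28451: ΔΔCt = (29.78−22.25) − (26.00−21.68) = 7.53 − 4.32 = 3.21; fold change = 2^-3.21 = 0.108
CG13817: ΔΔCt = (36.34−22.25) − (31.02−21.68) = 14.09 − 9.34 = 4.75; fold change = 2^-4.75 = 0.037
CG19005: ΔΔCt = (26.54−22.25) − (23.11−21.68) = 4.29 − 1.43 = 2.86; fold change = 2^-2.86 = 0.138
CG13817 has the largest |ΔΔCt| = 4.75.

0.037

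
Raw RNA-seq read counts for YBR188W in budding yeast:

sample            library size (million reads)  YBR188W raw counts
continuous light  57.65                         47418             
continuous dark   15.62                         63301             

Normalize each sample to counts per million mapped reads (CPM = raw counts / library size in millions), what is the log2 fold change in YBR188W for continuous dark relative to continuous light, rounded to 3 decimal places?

2.301

CPM(continuous light) = 47418 / 57.65 = 822.5152
CPM(continuous dark) = 63301 / 15.62 = 4052.5608
Fold change = 4052.5608 / 822.5152 = 4.92703
log2(4.92703) = 2.3007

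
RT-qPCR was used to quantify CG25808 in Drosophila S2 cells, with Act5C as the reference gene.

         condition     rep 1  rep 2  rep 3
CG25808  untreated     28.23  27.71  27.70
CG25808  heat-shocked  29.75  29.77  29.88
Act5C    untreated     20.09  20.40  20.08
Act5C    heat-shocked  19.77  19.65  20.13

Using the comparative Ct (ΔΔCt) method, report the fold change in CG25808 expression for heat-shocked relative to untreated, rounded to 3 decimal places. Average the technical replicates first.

0.209

Mean Ct: CG25808 untreated 27.880; CG25808 heat-shocked 29.800; Act5C untreated 20.190; Act5C heat-shocked 19.850
ΔCt(untreated) = 27.880 − 20.190 = 7.690
ΔCt(heat-shocked) = 29.800 − 19.850 = 9.950
ΔΔCt = 9.950 − 7.690 = 2.260
Fold change = 2^(−2.260) = 0.2088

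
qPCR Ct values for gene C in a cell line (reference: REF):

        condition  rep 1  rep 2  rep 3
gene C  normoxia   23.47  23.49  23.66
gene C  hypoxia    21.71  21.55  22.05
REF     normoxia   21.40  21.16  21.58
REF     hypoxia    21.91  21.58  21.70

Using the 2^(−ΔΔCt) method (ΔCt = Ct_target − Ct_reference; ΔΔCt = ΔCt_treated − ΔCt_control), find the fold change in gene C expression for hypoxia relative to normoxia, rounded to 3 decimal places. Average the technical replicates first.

4.347

Mean Ct: gene C normoxia 23.540; gene C hypoxia 21.770; REF normoxia 21.380; REF hypoxia 21.730
ΔCt(normoxia) = 23.540 − 21.380 = 2.160
ΔCt(hypoxia) = 21.770 − 21.730 = 0.040
ΔΔCt = 0.040 − 2.160 = -2.120
Fold change = 2^(−(-2.120)) = 2^2.120 = 4.3469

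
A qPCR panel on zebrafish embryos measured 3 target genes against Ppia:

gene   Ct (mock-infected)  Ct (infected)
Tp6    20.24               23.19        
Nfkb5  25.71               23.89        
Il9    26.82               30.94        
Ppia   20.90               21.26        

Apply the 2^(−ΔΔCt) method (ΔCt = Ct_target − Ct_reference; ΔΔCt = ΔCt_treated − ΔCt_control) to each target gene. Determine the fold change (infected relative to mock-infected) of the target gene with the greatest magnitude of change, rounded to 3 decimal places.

Tp6: ΔΔCt = (23.19−21.26) − (20.24−20.90) = 1.93 − (-0.66) = 2.59; fold change = 2^-2.59 = 0.166
Nfkb5: ΔΔCt = (23.89−21.26) − (25.71−20.90) = 2.63 − 4.81 = -2.18; fold change = 2^2.18 = 4.532
Il9: ΔΔCt = (30.94−21.26) − (26.82−20.90) = 9.68 − 5.92 = 3.76; fold change = 2^-3.76 = 0.074
Il9 has the largest |ΔΔCt| = 3.76.

0.074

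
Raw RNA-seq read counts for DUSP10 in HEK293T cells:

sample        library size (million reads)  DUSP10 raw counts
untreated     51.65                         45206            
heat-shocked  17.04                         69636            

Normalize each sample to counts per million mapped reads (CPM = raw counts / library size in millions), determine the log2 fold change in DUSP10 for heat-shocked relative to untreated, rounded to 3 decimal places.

2.223

CPM(untreated) = 45206 / 51.65 = 875.2372
CPM(heat-shocked) = 69636 / 17.04 = 4086.6197
Fold change = 4086.6197 / 875.2372 = 4.66916
log2(4.66916) = 2.2232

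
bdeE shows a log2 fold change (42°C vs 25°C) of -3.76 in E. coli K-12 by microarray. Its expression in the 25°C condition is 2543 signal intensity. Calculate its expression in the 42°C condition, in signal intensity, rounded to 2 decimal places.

Fold change = 2^(-3.76) = 0.0738
42°C expression = 2543 × 0.0738 = 187.70

187.70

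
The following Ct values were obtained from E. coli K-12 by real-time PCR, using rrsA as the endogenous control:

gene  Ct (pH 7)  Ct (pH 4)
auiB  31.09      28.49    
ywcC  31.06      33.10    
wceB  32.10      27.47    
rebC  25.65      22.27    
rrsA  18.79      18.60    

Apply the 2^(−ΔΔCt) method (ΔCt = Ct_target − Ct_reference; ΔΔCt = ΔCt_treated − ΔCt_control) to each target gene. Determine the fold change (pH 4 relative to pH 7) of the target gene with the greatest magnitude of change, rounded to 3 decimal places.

auiB: ΔΔCt = (28.49−18.60) − (31.09−18.79) = 9.89 − 12.30 = -2.41; fold change = 2^2.41 = 5.315
ywcC: ΔΔCt = (33.10−18.60) − (31.06−18.79) = 14.50 − 12.27 = 2.23; fold change = 2^-2.23 = 0.213
wceB: ΔΔCt = (27.47−18.60) − (32.10−18.79) = 8.87 − 13.31 = -4.44; fold change = 2^4.44 = 21.706
rebC: ΔΔCt = (22.27−18.60) − (25.65−18.79) = 3.67 − 6.86 = -3.19; fold change = 2^3.19 = 9.126
wceB has the largest |ΔΔCt| = 4.44.

21.706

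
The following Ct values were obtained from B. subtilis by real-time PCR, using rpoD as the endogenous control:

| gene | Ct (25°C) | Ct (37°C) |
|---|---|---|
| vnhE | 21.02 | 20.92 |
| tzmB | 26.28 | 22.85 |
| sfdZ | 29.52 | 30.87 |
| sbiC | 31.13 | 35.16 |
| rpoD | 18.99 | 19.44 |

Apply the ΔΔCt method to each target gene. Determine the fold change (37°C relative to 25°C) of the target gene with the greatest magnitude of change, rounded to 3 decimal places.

vnhE: ΔΔCt = (20.92−19.44) − (21.02−18.99) = 1.48 − 2.03 = -0.55; fold change = 2^0.55 = 1.464
tzmB: ΔΔCt = (22.85−19.44) − (26.28−18.99) = 3.41 − 7.29 = -3.88; fold change = 2^3.88 = 14.723
sfdZ: ΔΔCt = (30.87−19.44) − (29.52−18.99) = 11.43 − 10.53 = 0.90; fold change = 2^-0.90 = 0.536
sbiC: ΔΔCt = (35.16−19.44) − (31.13−18.99) = 15.72 − 12.14 = 3.58; fold change = 2^-3.58 = 0.084
tzmB has the largest |ΔΔCt| = 3.88.

14.723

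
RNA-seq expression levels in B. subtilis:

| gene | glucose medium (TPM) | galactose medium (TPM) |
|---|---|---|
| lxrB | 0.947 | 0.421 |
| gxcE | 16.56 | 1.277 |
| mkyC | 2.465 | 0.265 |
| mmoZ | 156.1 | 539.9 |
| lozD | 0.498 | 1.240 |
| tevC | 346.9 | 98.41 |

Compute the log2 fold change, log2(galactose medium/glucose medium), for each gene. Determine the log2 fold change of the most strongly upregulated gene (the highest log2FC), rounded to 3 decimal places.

log2(0.421/0.947) = -1.170  (lxrB)
log2(1.277/16.56) = -3.697  (gxcE)
log2(0.265/2.465) = -3.218  (mkyC)
log2(539.9/156.1) = 1.790  (mmoZ)
log2(1.240/0.498) = 1.316  (lozD)
log2(98.41/346.9) = -1.818  (tevC)
mmoZ is most strongly upregulated.

1.790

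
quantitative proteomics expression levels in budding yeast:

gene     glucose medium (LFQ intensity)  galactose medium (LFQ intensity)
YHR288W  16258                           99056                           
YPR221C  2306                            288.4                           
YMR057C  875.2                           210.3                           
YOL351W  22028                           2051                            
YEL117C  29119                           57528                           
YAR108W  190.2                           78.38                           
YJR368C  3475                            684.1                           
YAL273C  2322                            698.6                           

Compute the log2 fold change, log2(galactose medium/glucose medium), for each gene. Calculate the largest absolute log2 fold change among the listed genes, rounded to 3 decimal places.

log2(99056/16258) = 2.607  (YHR288W)
log2(288.4/2306) = -2.999  (YPR221C)
log2(210.3/875.2) = -2.057  (YMR057C)
log2(2051/22028) = -3.425  (YOL351W)
log2(57528/29119) = 0.982  (YEL117C)
log2(78.38/190.2) = -1.279  (YAR108W)
log2(684.1/3475) = -2.345  (YJR368C)
log2(698.6/2322) = -1.733  (YAL273C)
The largest magnitude belongs to YOL351W.

3.425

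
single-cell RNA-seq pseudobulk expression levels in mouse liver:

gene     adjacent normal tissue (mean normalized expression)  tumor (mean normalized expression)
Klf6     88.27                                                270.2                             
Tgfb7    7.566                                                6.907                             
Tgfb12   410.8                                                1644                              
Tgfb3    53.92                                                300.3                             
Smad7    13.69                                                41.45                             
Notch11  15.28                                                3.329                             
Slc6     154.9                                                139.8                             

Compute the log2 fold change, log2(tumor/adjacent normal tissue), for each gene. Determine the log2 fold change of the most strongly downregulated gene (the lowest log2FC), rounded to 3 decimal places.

-2.198

log2(270.2/88.27) = 1.614  (Klf6)
log2(6.907/7.566) = -0.131  (Tgfb7)
log2(1644/410.8) = 2.001  (Tgfb12)
log2(300.3/53.92) = 2.478  (Tgfb3)
log2(41.45/13.69) = 1.598  (Smad7)
log2(3.329/15.28) = -2.198  (Notch11)
log2(139.8/154.9) = -0.148  (Slc6)
Notch11 is most strongly downregulated.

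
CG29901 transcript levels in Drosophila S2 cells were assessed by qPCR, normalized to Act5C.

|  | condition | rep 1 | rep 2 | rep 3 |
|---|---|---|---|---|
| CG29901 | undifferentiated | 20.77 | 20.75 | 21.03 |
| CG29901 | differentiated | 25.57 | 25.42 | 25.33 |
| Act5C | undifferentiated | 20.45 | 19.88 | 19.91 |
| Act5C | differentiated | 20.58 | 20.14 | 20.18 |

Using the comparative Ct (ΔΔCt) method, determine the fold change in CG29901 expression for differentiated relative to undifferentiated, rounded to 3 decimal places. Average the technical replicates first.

0.048

Mean Ct: CG29901 undifferentiated 20.850; CG29901 differentiated 25.440; Act5C undifferentiated 20.080; Act5C differentiated 20.300
ΔCt(undifferentiated) = 20.850 − 20.080 = 0.770
ΔCt(differentiated) = 25.440 − 20.300 = 5.140
ΔΔCt = 5.140 − 0.770 = 4.370
Fold change = 2^(−4.370) = 0.0484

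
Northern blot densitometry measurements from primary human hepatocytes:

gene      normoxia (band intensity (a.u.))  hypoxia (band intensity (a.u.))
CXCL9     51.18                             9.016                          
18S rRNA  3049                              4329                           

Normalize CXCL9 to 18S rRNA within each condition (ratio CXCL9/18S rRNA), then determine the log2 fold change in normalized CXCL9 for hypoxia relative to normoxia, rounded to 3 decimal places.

CXCL9/18S rRNA (normoxia) = 51.18 / 3049 = 0.016786
CXCL9/18S rRNA (hypoxia) = 9.016 / 4329 = 0.0020827
Fold change = 0.0020827 / 0.016786 = 0.1241
log2(0.1241) = -3.0107

-3.011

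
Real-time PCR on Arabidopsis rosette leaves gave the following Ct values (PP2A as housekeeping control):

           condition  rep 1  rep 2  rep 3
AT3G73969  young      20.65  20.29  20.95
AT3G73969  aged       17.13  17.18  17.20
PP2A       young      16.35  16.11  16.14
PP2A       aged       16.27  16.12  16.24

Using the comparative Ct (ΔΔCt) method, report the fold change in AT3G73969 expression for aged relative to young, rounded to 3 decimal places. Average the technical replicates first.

11.081

Mean Ct: AT3G73969 young 20.630; AT3G73969 aged 17.170; PP2A young 16.200; PP2A aged 16.210
ΔCt(young) = 20.630 − 16.200 = 4.430
ΔCt(aged) = 17.170 − 16.210 = 0.960
ΔΔCt = 0.960 − 4.430 = -3.470
Fold change = 2^(−(-3.470)) = 2^3.470 = 11.0809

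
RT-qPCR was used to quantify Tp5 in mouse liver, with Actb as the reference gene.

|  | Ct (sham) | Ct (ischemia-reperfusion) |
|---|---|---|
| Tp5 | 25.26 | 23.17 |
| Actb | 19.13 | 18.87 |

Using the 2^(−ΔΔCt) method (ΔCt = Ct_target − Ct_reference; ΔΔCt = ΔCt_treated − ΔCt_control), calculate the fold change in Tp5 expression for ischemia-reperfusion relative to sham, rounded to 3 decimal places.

3.555

ΔCt(sham) = 25.260 − 19.130 = 6.130
ΔCt(ischemia-reperfusion) = 23.170 − 18.870 = 4.300
ΔΔCt = 4.300 − 6.130 = -1.830
Fold change = 2^(−(-1.830)) = 2^1.830 = 3.5554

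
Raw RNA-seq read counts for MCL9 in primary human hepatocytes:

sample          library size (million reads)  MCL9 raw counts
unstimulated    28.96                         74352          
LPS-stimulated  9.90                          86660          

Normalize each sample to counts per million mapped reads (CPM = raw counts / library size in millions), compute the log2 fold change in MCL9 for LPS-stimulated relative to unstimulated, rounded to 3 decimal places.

CPM(unstimulated) = 74352 / 28.96 = 2567.4033
CPM(LPS-stimulated) = 86660 / 9.90 = 8753.5354
Fold change = 8753.5354 / 2567.4033 = 3.40949
log2(3.40949) = 1.7696

1.770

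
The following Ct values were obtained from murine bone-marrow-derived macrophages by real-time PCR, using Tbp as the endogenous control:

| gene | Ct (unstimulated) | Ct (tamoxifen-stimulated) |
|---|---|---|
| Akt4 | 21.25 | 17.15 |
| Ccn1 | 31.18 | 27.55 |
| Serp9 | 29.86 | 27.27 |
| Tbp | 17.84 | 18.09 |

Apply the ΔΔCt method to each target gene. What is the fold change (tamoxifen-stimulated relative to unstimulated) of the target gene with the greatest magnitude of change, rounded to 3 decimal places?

20.393

Akt4: ΔΔCt = (17.15−18.09) − (21.25−17.84) = -0.94 − 3.41 = -4.35; fold change = 2^4.35 = 20.393
Ccn1: ΔΔCt = (27.55−18.09) − (31.18−17.84) = 9.46 − 13.34 = -3.88; fold change = 2^3.88 = 14.723
Serp9: ΔΔCt = (27.27−18.09) − (29.86−17.84) = 9.18 − 12.02 = -2.84; fold change = 2^2.84 = 7.160
Akt4 has the largest |ΔΔCt| = 4.35.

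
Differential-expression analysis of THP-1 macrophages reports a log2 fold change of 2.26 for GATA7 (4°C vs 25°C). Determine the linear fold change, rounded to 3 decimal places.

Fold change = 2^(2.26) = 4.7899

4.790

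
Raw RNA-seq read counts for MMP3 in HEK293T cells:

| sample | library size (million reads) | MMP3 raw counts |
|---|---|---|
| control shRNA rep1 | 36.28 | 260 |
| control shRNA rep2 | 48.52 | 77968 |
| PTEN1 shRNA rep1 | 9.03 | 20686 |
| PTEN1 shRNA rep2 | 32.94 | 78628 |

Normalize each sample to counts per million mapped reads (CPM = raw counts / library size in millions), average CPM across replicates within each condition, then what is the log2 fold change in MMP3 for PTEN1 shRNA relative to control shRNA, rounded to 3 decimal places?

CPM(control shRNA rep1) = 260 / 36.28 = 7.1665
CPM(control shRNA rep2) = 77968 / 48.52 = 1606.9250
CPM(PTEN1 shRNA rep1) = 20686 / 9.03 = 2290.8084
CPM(PTEN1 shRNA rep2) = 78628 / 32.94 = 2387.0067
mean CPM(control shRNA) = 807.0457; mean CPM(PTEN1 shRNA) = 2338.9075
Fold change = 2338.9075 / 807.0457 = 2.89811
log2(2.89811) = 1.5351

1.535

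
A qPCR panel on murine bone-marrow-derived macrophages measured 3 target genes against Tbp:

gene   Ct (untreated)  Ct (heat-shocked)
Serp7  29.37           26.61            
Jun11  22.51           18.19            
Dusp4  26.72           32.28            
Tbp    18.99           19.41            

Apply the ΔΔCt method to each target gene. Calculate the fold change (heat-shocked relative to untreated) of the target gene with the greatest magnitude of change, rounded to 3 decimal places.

Serp7: ΔΔCt = (26.61−19.41) − (29.37−18.99) = 7.20 − 10.38 = -3.18; fold change = 2^3.18 = 9.063
Jun11: ΔΔCt = (18.19−19.41) − (22.51−18.99) = -1.22 − 3.52 = -4.74; fold change = 2^4.74 = 26.723
Dusp4: ΔΔCt = (32.28−19.41) − (26.72−18.99) = 12.87 − 7.73 = 5.14; fold change = 2^-5.14 = 0.028
Dusp4 has the largest |ΔΔCt| = 5.14.

0.028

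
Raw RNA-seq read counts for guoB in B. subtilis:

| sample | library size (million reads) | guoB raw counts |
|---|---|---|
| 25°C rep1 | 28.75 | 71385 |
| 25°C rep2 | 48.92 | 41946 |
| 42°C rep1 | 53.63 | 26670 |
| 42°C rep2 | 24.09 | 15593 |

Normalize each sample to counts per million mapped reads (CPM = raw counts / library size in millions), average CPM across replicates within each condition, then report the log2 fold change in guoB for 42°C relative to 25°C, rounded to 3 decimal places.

-1.545

CPM(25°C rep1) = 71385 / 28.75 = 2482.9565
CPM(25°C rep2) = 41946 / 48.92 = 857.4407
CPM(42°C rep1) = 26670 / 53.63 = 497.2963
CPM(42°C rep2) = 15593 / 24.09 = 647.2810
mean CPM(25°C) = 1670.1986; mean CPM(42°C) = 572.2887
Fold change = 572.2887 / 1670.1986 = 0.34265
log2(0.34265) = -1.5452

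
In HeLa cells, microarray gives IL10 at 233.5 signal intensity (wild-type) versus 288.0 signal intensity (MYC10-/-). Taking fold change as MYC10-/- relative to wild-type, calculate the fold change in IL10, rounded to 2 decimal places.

Fold change = 288.0 / 233.5 = 1.233
IL10 is upregulated.

1.23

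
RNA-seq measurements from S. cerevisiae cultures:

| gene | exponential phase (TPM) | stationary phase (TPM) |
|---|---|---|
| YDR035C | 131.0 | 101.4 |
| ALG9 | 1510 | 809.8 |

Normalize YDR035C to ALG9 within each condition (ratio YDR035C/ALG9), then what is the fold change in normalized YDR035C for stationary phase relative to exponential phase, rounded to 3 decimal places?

1.443

YDR035C/ALG9 (exponential phase) = 131.0 / 1510 = 0.086755
YDR035C/ALG9 (stationary phase) = 101.4 / 809.8 = 0.12522
Fold change = 0.12522 / 0.086755 = 1.4433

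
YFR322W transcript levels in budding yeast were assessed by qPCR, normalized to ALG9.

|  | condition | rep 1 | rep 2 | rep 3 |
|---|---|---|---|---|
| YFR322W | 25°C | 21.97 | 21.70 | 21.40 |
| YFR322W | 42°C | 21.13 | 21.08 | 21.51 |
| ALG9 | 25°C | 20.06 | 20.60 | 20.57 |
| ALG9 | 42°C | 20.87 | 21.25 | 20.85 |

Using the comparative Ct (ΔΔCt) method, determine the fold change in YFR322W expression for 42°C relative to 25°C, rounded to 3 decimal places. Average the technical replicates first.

2.042

Mean Ct: YFR322W 25°C 21.690; YFR322W 42°C 21.240; ALG9 25°C 20.410; ALG9 42°C 20.990
ΔCt(25°C) = 21.690 − 20.410 = 1.280
ΔCt(42°C) = 21.240 − 20.990 = 0.250
ΔΔCt = 0.250 − 1.280 = -1.030
Fold change = 2^(−(-1.030)) = 2^1.030 = 2.0420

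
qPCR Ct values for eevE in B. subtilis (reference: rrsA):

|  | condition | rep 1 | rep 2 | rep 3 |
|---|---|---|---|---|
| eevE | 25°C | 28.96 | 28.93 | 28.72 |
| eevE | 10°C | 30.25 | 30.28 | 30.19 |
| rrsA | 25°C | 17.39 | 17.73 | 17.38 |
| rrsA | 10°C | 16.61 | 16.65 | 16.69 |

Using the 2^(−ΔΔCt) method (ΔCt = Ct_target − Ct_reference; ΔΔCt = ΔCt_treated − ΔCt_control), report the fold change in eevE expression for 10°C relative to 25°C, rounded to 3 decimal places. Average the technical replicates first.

0.215

Mean Ct: eevE 25°C 28.870; eevE 10°C 30.240; rrsA 25°C 17.500; rrsA 10°C 16.650
ΔCt(25°C) = 28.870 − 17.500 = 11.370
ΔCt(10°C) = 30.240 − 16.650 = 13.590
ΔΔCt = 13.590 − 11.370 = 2.220
Fold change = 2^(−2.220) = 0.2146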